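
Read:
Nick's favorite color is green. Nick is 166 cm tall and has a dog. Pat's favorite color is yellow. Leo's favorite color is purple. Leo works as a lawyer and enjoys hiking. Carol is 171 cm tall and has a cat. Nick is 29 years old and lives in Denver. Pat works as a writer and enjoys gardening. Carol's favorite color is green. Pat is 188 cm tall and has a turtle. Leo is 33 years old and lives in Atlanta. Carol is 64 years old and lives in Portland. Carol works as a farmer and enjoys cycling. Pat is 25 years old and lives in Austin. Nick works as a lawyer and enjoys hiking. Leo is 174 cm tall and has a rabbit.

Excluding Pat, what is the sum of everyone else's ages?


Sum (excluding Pat): 126

126


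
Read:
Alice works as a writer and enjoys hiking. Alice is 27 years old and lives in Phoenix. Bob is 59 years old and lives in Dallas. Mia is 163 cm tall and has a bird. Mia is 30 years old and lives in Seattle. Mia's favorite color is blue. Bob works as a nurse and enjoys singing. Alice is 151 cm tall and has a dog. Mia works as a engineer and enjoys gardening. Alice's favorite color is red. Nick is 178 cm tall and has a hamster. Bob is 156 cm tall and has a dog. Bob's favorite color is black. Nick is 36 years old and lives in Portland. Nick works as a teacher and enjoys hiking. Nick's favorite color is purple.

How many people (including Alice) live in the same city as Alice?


Alice lives in Phoenix. Count = 1

1


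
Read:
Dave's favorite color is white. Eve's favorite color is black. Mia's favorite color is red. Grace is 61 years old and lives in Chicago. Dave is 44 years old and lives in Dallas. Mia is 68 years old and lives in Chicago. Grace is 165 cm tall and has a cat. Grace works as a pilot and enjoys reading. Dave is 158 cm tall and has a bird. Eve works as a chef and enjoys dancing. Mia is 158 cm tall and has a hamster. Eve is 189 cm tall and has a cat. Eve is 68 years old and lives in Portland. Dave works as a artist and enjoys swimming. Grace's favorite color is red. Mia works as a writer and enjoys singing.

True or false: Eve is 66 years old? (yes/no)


Eve is actually 68. no

no


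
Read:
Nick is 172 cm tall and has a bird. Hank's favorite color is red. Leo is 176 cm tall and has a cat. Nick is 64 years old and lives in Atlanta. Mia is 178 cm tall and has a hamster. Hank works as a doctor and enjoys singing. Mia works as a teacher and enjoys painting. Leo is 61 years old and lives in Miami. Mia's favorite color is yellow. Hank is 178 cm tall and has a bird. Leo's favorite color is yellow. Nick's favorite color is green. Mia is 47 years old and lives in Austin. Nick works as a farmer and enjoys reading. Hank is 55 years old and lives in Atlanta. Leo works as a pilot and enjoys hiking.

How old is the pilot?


The pilot is Leo, age 61

61


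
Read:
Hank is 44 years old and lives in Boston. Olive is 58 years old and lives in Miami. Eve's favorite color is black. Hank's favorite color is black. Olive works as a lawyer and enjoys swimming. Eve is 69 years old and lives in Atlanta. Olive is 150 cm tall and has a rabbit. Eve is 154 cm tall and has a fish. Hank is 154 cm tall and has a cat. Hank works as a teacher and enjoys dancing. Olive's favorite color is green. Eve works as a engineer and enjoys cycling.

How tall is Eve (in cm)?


Eve is 154 cm tall

154


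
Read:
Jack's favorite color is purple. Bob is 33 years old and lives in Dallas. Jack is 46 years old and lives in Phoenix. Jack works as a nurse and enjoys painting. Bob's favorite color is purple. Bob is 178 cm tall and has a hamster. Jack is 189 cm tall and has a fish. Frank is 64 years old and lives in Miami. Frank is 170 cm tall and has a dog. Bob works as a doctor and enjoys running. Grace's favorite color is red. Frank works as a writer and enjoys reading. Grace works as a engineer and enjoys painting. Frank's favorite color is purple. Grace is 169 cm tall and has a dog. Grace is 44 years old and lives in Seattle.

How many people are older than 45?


Filter: 2

2


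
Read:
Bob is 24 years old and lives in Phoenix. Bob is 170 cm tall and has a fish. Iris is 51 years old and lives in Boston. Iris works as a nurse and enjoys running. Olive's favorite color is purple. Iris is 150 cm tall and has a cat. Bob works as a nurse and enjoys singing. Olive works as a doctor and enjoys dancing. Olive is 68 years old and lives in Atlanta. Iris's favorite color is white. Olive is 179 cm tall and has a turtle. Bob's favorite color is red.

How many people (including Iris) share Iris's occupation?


Iris is a nurse. Count = 2

2


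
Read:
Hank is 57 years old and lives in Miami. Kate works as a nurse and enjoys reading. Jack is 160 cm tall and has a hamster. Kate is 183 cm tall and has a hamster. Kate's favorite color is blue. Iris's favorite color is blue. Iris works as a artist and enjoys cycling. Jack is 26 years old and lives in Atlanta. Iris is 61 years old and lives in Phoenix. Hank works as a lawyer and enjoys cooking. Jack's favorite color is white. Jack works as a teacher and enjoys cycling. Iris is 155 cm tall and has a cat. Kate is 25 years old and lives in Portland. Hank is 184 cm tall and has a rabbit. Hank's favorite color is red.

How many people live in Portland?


Count in Portland: 1

1


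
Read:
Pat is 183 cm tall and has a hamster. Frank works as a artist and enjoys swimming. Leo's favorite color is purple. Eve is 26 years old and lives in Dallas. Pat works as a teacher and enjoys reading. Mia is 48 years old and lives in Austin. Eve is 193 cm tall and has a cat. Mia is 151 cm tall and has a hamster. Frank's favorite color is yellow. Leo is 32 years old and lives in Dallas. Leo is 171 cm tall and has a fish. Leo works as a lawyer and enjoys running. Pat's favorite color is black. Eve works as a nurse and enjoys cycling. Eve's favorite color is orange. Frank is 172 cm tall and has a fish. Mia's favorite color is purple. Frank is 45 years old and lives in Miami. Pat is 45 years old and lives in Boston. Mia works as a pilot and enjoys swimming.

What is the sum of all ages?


45+48+26+45+32 = 196

196


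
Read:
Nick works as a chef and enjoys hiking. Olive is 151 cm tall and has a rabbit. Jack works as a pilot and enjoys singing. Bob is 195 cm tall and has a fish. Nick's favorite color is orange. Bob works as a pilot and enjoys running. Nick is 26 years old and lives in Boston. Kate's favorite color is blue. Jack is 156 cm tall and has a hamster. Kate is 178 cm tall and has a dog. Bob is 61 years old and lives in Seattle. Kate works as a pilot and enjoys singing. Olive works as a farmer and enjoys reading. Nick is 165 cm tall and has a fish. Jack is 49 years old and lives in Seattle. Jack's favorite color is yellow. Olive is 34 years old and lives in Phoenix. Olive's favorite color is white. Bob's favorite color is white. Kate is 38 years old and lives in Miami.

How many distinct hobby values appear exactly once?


Unique hobby values: 3

3


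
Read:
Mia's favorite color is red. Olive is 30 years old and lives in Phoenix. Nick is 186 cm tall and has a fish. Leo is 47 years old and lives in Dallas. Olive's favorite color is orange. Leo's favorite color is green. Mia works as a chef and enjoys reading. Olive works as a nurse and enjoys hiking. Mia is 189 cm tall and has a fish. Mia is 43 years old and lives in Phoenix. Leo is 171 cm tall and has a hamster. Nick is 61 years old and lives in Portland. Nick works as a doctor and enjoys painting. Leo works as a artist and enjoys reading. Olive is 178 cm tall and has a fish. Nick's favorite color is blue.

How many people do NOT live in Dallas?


Not in Dallas: 3

3


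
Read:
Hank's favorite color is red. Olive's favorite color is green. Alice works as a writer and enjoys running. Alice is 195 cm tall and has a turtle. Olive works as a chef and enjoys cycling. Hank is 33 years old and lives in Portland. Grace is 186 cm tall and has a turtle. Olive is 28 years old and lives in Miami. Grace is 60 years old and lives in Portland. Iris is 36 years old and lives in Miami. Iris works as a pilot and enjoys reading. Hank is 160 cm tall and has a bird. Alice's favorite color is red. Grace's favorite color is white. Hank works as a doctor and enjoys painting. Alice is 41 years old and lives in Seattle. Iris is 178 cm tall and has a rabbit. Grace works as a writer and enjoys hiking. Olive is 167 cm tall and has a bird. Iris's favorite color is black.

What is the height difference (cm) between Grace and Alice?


|186 - 195| = 9

9


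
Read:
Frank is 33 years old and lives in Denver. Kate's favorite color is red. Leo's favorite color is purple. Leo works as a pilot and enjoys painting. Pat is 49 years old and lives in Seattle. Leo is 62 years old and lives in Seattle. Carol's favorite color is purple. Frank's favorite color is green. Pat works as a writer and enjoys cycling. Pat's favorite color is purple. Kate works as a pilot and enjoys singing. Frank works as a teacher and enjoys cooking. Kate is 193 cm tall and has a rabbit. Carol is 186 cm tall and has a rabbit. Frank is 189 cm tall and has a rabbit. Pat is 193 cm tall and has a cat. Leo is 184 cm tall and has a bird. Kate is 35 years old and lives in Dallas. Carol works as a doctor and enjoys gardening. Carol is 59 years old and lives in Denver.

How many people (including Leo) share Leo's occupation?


Leo is a pilot. Count = 2

2


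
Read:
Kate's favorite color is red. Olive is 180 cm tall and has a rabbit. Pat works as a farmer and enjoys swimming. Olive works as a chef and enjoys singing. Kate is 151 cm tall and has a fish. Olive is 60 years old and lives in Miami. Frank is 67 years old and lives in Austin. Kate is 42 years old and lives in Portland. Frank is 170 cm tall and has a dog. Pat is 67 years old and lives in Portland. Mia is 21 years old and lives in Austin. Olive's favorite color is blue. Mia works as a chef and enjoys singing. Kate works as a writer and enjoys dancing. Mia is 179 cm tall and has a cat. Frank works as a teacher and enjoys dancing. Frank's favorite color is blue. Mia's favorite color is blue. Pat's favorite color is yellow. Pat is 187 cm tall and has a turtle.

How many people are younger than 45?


Filter: 2

2


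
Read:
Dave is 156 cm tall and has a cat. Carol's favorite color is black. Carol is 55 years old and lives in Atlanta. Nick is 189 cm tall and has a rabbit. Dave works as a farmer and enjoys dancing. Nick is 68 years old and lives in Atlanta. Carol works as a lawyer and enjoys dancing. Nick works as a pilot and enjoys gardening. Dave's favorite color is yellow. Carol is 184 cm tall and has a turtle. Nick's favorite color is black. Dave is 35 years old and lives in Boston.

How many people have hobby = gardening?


Count: 1

1


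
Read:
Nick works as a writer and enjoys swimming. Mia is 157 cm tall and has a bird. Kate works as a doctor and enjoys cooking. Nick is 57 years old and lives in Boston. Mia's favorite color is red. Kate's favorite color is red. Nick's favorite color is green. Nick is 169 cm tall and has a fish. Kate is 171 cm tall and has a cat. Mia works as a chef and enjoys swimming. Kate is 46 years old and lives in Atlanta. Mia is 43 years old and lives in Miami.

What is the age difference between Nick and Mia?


|57 - 43| = 14

14


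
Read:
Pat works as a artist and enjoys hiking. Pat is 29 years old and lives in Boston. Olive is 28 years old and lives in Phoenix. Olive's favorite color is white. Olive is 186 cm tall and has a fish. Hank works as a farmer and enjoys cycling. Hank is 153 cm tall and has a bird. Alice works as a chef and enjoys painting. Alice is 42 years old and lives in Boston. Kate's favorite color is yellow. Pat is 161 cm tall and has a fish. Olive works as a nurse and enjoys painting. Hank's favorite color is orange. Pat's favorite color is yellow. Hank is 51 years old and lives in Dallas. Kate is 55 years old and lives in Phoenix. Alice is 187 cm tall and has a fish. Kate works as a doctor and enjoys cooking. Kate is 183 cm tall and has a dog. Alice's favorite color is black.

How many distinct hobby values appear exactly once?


Unique hobby values: 3

3


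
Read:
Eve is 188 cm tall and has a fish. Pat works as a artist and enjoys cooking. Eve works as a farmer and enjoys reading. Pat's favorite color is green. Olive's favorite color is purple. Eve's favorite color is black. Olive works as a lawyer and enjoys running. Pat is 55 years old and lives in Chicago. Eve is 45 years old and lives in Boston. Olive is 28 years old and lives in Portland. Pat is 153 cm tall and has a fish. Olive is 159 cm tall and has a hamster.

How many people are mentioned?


People: Pat, Olive, Eve. Count = 3

3


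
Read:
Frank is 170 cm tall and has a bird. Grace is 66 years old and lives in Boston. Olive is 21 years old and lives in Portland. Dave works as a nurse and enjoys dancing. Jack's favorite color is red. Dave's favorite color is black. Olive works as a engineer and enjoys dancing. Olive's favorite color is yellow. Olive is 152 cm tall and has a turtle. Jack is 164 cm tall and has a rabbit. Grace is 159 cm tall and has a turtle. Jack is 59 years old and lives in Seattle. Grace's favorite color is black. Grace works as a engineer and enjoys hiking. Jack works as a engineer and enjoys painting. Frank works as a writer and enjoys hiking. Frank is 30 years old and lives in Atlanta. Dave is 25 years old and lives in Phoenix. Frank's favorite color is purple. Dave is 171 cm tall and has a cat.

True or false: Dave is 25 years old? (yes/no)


Dave is actually 25. yes

yes


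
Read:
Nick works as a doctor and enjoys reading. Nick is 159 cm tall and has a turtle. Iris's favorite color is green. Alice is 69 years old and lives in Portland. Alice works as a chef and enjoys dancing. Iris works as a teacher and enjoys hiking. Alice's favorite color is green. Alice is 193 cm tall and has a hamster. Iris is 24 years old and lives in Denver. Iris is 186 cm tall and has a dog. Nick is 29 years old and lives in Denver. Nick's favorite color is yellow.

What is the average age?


Sum=122, n=3, avg=40.67

40.67


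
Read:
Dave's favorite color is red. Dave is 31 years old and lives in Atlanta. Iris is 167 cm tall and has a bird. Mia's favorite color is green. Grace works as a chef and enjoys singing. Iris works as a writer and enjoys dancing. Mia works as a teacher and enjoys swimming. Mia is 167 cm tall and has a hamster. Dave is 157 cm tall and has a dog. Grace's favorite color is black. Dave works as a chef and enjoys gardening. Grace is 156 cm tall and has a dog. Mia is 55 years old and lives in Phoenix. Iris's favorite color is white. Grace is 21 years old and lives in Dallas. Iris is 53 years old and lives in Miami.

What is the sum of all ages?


21+53+31+55 = 160

160


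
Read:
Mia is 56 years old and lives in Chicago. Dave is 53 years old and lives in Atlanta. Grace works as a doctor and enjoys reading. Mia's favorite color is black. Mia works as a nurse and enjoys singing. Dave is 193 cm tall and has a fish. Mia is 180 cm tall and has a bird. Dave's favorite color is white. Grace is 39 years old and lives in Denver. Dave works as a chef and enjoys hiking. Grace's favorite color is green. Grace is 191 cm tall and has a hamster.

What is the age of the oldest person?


Oldest: Mia at 56

56


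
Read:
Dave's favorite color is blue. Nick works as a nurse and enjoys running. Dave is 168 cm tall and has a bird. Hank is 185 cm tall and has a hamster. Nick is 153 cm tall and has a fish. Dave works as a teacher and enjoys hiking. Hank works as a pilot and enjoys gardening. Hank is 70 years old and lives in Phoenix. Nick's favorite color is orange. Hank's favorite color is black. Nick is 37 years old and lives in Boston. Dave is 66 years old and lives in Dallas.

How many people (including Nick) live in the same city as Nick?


Nick lives in Boston. Count = 1

1


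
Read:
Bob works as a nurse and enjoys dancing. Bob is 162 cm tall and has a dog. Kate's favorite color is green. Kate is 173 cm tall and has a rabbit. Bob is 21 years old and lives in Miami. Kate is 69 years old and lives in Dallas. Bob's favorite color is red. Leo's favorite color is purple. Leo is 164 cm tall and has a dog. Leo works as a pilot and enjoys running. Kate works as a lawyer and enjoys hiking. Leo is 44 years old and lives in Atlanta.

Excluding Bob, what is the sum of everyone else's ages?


Sum (excluding Bob): 113

113


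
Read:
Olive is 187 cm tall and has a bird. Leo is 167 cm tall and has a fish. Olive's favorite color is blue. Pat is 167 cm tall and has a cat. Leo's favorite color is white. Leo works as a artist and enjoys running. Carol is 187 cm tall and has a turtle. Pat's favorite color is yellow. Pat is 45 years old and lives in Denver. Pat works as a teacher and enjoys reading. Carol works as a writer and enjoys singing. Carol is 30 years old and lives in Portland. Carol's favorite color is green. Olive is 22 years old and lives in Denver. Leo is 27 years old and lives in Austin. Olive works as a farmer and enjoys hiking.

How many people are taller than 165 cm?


Taller than 165: 4

4


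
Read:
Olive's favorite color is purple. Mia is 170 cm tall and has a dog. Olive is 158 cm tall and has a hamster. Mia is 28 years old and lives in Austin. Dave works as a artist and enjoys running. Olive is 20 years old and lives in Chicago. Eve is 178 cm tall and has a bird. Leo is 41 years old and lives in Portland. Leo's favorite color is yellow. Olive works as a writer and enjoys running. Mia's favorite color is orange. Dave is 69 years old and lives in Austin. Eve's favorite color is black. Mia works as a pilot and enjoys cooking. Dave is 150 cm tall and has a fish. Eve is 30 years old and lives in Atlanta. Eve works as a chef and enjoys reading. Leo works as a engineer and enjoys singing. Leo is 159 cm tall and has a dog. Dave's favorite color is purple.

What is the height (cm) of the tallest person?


Tallest: Eve at 178 cm

178


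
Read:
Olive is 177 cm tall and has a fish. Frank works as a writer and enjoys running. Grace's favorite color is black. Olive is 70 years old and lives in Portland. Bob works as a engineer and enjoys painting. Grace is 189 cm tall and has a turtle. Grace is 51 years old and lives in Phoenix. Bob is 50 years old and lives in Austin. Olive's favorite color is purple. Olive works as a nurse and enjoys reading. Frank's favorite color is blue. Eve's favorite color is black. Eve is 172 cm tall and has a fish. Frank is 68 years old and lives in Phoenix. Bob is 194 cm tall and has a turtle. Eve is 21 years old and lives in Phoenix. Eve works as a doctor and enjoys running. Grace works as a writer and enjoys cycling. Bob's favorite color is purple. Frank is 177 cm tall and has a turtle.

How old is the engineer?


The engineer is Bob, age 50

50


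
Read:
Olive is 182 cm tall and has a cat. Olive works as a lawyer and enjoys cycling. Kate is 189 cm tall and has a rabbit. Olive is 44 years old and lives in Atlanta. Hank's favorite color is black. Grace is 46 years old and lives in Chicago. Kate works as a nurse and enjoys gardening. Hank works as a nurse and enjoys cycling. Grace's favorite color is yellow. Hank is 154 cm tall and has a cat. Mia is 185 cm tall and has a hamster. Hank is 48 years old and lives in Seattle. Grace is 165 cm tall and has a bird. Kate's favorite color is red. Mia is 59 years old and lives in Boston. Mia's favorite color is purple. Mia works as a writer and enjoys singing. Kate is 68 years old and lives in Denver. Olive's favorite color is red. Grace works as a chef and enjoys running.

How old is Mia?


Mia is 59 years old

59


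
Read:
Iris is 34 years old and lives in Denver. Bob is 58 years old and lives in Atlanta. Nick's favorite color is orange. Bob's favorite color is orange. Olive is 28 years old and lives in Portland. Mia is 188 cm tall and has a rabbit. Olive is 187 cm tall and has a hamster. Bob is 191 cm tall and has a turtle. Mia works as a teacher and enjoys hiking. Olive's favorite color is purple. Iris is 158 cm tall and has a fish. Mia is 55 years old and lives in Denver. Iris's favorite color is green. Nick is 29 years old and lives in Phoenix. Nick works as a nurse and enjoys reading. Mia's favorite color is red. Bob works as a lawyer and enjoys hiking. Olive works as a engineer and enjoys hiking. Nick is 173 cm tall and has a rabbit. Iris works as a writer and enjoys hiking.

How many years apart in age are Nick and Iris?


29 vs 34, diff = 5

5


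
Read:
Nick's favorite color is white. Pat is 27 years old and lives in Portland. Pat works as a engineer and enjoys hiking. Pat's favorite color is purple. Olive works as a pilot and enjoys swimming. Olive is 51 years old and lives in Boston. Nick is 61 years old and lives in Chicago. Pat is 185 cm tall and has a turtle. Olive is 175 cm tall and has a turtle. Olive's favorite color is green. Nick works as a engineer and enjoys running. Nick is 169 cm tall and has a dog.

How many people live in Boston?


Count in Boston: 1

1


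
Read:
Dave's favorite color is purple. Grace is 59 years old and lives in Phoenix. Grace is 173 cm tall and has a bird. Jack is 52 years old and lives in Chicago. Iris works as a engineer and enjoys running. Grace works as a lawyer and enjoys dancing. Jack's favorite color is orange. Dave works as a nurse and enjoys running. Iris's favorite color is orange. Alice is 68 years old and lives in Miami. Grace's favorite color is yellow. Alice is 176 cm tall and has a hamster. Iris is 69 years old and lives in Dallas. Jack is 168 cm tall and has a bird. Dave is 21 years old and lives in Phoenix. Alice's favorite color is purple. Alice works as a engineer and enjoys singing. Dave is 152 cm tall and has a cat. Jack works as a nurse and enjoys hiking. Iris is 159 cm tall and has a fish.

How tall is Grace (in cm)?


Grace is 173 cm tall

173


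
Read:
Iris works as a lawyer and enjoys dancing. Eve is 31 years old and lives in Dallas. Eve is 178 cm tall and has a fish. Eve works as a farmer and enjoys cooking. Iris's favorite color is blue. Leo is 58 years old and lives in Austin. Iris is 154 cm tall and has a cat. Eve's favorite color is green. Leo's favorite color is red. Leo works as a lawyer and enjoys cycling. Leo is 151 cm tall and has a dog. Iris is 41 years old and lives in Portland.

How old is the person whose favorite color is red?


Person with favorite color=red is Leo, age 58

58


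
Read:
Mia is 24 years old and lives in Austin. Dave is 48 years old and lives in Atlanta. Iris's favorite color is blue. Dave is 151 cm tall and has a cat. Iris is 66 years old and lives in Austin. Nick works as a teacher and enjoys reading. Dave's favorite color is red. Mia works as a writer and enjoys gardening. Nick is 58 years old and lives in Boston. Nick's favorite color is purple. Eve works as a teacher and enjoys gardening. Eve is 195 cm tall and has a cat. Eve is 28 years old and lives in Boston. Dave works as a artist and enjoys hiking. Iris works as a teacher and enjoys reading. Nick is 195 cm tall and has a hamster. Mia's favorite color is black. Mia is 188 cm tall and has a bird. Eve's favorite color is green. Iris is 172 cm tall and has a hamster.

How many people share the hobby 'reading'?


Count: 2

2


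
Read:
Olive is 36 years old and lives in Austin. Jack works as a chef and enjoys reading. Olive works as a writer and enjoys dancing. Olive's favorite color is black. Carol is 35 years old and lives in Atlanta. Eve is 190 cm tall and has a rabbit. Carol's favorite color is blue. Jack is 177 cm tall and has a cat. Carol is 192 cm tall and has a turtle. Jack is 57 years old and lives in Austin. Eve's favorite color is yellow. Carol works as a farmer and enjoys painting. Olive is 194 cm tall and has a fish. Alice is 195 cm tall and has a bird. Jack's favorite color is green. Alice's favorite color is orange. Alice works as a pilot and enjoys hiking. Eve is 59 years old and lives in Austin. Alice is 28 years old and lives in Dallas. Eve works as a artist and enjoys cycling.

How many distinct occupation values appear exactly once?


Unique occupation values: 5

5


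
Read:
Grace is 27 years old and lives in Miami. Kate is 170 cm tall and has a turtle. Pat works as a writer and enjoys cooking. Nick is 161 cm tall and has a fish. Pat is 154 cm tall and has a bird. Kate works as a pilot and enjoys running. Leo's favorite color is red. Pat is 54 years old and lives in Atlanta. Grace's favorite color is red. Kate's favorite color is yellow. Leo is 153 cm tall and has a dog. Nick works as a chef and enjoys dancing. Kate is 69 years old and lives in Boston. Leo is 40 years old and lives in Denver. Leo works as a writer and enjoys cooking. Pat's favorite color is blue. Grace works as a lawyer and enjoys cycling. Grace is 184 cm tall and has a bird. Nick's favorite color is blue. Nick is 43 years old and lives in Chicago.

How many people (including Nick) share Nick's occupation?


Nick is a chef. Count = 1

1


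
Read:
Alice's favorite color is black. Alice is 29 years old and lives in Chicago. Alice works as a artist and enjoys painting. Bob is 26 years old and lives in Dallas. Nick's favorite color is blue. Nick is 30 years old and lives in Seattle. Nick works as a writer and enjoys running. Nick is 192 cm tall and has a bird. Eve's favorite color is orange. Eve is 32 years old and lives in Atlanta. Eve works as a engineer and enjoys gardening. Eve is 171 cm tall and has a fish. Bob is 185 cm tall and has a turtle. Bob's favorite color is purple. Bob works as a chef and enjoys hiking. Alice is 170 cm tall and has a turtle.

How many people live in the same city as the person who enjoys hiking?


Person with hobby hiking is Bob, city Dallas. Count = 1

1


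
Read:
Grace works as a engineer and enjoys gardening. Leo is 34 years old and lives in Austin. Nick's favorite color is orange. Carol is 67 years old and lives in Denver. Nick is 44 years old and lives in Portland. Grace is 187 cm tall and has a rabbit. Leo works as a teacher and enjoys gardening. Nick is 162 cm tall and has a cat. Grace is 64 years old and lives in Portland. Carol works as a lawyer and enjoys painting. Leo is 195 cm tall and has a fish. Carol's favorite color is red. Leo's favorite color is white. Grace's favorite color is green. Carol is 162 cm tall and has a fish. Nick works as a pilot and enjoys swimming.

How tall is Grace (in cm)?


Grace is 187 cm tall

187


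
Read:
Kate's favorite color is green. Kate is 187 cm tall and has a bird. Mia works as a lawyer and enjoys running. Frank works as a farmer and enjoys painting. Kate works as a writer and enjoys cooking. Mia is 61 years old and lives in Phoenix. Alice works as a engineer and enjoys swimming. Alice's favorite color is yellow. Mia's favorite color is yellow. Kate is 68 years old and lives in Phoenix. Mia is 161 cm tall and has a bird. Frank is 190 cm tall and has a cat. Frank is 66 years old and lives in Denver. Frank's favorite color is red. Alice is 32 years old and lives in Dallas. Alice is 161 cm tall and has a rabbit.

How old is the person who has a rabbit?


Person with rabbit is Alice, age 32

32


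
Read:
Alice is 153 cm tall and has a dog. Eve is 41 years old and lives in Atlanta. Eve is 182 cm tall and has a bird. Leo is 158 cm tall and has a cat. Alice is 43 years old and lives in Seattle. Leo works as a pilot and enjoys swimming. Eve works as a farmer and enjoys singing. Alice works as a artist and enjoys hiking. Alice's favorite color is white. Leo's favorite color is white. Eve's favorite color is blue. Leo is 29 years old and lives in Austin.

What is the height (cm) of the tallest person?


Tallest: Eve at 182 cm

182


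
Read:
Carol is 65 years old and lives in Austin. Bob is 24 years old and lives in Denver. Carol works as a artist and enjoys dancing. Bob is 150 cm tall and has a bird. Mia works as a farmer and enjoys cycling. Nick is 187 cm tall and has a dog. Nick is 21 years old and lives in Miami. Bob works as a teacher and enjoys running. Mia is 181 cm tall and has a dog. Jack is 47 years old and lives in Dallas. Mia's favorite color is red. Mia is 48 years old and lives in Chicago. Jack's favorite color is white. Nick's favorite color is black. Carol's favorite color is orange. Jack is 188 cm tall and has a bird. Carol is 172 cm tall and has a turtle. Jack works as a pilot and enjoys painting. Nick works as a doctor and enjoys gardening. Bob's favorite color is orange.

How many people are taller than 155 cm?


Taller than 155: 4

4


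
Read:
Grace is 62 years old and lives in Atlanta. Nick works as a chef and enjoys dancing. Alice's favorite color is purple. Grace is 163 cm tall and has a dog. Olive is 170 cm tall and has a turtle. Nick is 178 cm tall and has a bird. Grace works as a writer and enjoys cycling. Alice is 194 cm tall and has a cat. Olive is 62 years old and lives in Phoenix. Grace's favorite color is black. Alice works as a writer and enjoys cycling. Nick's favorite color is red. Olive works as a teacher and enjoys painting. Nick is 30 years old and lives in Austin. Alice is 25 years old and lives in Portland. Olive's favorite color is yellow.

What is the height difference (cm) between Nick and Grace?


|178 - 163| = 15

15


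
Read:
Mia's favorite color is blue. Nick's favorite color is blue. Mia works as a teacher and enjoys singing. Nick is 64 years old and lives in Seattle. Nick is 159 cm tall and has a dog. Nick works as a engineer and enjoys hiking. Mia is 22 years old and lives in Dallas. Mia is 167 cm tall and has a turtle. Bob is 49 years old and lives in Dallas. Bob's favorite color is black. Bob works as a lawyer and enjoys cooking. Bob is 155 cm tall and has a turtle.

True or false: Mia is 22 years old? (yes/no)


Mia is actually 22. yes

yes


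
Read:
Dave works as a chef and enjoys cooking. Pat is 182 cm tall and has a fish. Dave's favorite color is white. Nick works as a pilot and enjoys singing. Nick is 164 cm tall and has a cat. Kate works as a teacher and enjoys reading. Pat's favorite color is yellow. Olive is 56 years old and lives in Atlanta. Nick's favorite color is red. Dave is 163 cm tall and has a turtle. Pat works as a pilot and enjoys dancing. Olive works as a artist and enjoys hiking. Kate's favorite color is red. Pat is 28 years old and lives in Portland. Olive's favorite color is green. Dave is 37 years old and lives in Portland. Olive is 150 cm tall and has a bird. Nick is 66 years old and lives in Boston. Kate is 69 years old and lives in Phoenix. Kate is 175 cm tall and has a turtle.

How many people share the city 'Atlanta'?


Count: 1

1


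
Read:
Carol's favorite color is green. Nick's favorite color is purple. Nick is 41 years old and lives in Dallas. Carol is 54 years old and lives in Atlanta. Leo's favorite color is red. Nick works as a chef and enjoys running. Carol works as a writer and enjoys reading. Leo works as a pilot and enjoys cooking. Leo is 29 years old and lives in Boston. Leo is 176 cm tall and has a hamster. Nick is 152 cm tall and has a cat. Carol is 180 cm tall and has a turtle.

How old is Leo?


Leo is 29 years old

29


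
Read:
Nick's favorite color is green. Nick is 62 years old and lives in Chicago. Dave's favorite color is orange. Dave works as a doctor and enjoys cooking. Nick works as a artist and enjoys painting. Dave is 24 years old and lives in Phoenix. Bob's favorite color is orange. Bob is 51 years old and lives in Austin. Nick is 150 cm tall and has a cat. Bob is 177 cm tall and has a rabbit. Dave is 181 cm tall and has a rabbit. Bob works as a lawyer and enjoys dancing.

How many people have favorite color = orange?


Count: 2

2


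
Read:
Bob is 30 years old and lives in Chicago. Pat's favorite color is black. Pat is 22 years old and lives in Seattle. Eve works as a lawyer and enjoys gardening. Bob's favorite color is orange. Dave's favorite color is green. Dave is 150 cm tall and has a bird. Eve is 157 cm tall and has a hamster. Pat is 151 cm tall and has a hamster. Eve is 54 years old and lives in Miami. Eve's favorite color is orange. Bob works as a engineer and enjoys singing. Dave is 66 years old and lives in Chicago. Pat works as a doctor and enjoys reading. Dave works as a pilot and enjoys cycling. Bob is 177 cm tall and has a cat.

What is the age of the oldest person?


Oldest: Dave at 66

66


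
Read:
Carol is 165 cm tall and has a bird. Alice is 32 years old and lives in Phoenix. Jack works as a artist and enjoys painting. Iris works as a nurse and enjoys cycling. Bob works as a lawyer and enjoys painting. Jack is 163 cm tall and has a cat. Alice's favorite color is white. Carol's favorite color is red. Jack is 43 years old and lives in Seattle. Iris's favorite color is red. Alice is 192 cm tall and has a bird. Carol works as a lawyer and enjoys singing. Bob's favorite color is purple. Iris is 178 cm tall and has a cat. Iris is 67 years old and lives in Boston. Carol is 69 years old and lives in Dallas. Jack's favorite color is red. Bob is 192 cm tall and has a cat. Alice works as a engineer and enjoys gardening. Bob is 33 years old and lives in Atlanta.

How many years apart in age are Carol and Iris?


69 vs 67, diff = 2

2


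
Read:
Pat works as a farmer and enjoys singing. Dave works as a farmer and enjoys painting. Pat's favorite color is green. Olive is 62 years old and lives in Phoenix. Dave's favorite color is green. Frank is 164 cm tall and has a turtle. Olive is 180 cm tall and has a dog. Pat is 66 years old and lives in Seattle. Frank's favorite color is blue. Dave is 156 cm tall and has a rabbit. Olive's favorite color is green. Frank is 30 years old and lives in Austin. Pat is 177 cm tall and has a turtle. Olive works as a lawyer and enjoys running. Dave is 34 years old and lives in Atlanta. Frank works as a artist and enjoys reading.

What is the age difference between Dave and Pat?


|34 - 66| = 32

32


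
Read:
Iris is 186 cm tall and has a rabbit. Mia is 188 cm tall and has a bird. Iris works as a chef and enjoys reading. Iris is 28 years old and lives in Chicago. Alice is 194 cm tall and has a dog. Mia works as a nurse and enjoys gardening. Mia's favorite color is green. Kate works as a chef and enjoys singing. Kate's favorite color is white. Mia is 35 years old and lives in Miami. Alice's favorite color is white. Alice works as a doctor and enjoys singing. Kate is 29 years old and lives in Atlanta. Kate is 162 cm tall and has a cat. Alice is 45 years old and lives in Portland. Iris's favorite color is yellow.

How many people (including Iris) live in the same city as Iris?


Iris lives in Chicago. Count = 1

1


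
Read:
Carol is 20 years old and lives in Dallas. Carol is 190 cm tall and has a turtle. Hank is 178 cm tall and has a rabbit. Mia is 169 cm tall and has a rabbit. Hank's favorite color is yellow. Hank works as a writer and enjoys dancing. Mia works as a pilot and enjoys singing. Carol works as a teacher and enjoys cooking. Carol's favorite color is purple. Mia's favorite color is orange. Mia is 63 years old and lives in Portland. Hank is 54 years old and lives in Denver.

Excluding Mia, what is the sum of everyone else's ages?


Sum (excluding Mia): 74

74


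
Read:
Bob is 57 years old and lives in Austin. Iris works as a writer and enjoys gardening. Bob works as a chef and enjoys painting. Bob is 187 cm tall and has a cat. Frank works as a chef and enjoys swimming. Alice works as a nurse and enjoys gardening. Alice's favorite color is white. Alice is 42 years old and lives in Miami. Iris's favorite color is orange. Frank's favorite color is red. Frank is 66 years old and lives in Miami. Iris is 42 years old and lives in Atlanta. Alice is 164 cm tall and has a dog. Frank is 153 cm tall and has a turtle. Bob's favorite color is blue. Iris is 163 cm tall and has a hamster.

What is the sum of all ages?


66+42+57+42 = 207

207


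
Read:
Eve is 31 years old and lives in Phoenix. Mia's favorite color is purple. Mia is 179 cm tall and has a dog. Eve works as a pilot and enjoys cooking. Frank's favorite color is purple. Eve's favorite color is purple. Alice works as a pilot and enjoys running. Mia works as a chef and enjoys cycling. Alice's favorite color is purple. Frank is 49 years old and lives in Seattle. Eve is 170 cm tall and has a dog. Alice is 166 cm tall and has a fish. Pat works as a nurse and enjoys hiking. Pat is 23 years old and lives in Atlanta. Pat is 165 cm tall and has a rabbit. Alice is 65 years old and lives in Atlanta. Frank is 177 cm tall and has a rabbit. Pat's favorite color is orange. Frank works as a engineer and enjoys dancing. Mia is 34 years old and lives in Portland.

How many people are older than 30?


Filter: 4

4


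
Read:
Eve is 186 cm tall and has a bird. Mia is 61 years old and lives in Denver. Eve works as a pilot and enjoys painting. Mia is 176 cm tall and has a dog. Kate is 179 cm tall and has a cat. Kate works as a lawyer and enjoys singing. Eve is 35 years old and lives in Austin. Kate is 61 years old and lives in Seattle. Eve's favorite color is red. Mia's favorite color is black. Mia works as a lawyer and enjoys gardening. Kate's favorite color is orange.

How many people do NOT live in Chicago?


Not in Chicago: 3

3


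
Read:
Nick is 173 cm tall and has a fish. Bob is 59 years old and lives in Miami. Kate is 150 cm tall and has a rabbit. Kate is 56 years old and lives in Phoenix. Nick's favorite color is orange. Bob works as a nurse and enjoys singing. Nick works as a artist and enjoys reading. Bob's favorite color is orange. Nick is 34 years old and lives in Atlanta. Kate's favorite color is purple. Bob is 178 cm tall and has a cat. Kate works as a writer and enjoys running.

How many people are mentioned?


People: Nick, Bob, Kate. Count = 3

3


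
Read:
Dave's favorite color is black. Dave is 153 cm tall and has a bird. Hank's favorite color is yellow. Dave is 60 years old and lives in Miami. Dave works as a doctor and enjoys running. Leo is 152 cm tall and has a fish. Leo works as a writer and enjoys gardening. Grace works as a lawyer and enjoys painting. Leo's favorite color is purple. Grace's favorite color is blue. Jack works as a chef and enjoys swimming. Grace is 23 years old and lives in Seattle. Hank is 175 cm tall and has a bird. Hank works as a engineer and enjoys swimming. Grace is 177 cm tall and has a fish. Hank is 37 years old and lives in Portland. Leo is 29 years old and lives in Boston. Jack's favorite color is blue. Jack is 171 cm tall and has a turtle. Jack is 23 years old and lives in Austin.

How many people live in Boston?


Count in Boston: 1

1


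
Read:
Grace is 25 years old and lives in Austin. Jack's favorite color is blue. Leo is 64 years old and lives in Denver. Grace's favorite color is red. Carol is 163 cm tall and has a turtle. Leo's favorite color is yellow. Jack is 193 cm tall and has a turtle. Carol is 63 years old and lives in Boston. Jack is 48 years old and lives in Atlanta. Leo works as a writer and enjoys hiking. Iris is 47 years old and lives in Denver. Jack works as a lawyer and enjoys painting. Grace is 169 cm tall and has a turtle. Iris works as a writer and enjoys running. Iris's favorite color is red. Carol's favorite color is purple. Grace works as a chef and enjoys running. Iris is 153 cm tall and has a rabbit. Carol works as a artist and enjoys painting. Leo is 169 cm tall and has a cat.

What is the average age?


Sum=247, n=5, avg=49.4

49.4


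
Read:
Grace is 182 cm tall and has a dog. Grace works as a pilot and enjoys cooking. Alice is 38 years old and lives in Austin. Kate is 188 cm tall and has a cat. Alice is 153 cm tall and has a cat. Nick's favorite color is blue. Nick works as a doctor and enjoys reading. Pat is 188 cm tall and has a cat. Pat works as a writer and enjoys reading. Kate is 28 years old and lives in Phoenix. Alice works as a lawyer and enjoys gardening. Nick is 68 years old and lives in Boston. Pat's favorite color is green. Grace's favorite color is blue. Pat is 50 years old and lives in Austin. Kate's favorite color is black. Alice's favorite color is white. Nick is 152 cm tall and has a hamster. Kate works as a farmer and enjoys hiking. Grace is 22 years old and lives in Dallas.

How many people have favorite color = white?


Count: 1

1
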